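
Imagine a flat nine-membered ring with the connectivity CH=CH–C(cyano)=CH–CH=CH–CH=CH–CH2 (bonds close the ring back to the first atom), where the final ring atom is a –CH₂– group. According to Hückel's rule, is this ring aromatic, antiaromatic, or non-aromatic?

Because the tetrahedral CH₂ carbon is sp³ and has no p orbital in the ring π system at the CH2 position, the π system cannot extend all the way around the ring.
Hückel's rule only applies to fully conjugated rings, so this one is simply non-aromatic.

Non-aromatic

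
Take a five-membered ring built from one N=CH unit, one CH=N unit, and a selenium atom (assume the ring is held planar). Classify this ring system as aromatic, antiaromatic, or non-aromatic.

Every ring atom contributes a p orbital perpendicular to the ring (each doubly-bonded ring atom is sp² with one p-orbital electron; the doubly-bonded nitrogens are pyridine-type — their lone pairs lie in the ring plane, leaving one electron in the p orbital; the selenium donates one lone pair from its p orbital), so the π system is cyclic and fully conjugated.
Counting π electrons: 2 × 2 = 4 from the double-bond units + 2 from the Se atom = 6.
Since 6 = 4·1 + 2, the ring meets the 4n+2 criterion.

Aromatic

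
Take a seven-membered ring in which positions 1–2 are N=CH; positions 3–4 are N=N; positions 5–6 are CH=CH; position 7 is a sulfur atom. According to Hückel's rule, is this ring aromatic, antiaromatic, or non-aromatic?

Check conjugation: the double-bond atoms are sp², each contributing one p electron; the doubly-bonded nitrogens are pyridine-type — their lone pairs lie in the ring plane, leaving one electron in the p orbital; the sulfur donates one lone pair from its p orbital — every position has a p orbital, so the cyclic π system is continuous.
Tallying contributions gives 3 × 2 = 6 from the double-bond units + 2 from the S atom = 8.
With 8 = 4·2 π electrons, Hückel's rule classifies the planar ring as antiaromatic.

Antiaromatic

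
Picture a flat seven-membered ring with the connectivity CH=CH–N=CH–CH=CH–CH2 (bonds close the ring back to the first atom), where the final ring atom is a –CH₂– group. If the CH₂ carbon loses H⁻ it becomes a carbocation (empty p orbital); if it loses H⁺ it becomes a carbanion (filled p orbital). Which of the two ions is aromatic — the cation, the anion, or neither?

In both ions every ring atom is sp² and contributes a p orbital, so both rings are fully conjugated.
Cation: 3 × 2 + 0 = 6 π electrons → 4(1)+2, aromatic.
Anion: 3 × 2 + 2 = 8 π electrons → 4(2), antiaromatic.

The cation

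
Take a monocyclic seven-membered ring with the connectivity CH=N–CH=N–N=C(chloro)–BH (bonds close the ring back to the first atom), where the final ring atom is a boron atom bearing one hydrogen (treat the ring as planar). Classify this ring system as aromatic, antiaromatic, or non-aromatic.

Every ring atom contributes a p orbital perpendicular to the ring (every atom in a ring double bond is sp² and brings one electron to the p orbital; each sp² =N– keeps its lone pair in-plane and puts one electron into the π system; the boron has an empty p orbital), so the π system is cyclic and fully conjugated.
Counting π electrons: 3 × 2 = 6 from the double-bond units + 0 from the BH atom = 6.
Since 6 = 4·1 + 2, the ring meets the 4n+2 criterion.

Aromatic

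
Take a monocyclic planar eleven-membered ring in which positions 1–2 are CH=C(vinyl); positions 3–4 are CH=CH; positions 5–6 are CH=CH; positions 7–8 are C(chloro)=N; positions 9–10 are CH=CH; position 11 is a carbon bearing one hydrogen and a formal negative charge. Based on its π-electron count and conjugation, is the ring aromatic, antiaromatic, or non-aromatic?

The p orbitals form a continuous loop: the double-bond atoms are sp², each contributing one p electron; each =N– nitrogen is pyridine-type (lone pair in the sp² plane, one electron in the p orbital); the carbanion's lone pair occupies the p orbital. The ring is fully conjugated.
π-electron count: 5 × 2 = 10 from the double-bond units + 2 from the CH(-) atom = 12.
With 12 = 4·3 π electrons, Hückel's rule classifies the planar ring as antiaromatic.

Antiaromatic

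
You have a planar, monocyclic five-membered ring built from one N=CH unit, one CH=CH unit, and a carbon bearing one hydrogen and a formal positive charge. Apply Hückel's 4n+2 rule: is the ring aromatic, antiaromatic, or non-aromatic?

The p orbitals form a continuous loop: the double-bond atoms are sp², each contributing one p electron; each sp² =N– keeps its lone pair in-plane and puts one electron into the π system; the carbocation has an empty p orbital. The ring is fully conjugated.
Adding the contributions, 2 × 2 = 4 from the double-bond units + 0 from the CH(+) atom = 4.
4 is a 4n count (n = 1), so the planar conjugated ring is antiaromatic.

Antiaromatic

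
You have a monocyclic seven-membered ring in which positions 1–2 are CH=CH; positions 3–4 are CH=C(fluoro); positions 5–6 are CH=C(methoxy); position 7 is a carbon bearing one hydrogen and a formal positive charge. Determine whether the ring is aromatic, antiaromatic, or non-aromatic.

Aromatic

Every ring atom contributes a p orbital perpendicular to the ring (each doubly-bonded ring atom is sp² with one p-orbital electron; the carbocation has an empty p orbital), so the π system is cyclic and fully conjugated.
Tallying contributions gives 3 × 2 = 6 from the double-bond units + 0 from the CH(+) atom = 6.
That gives a 4n+2 count (6, n = 1).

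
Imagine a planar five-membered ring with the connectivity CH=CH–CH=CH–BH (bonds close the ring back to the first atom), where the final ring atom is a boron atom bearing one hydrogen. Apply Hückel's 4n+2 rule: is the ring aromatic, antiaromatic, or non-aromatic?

Antiaromatic

Check conjugation: each doubly-bonded ring atom is sp² with one p-orbital electron; the boron has an empty p orbital — every position has a p orbital, so the cyclic π system is continuous.
Counting π electrons: 2 × 2 = 4 from the double-bond units + 0 from the BH atom = 4.
A 4n π count (4, n = 1) in a planar conjugated ring means antiaromatic.
This is borole.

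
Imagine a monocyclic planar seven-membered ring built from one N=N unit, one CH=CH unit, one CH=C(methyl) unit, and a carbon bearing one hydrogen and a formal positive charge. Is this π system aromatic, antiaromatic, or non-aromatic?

Aromatic

Check conjugation: the double-bond atoms are sp², each contributing one p electron; the doubly-bonded nitrogens are pyridine-type — their lone pairs lie in the ring plane, leaving one electron in the p orbital; the carbocation has an empty p orbital — every position has a p orbital, so the cyclic π system is continuous.
π-electron count: 3 × 2 = 6 from the double-bond units + 0 from the CH(+) atom = 6.
6 = 4(1) + 2, which satisfies Hückel's 4n+2 rule.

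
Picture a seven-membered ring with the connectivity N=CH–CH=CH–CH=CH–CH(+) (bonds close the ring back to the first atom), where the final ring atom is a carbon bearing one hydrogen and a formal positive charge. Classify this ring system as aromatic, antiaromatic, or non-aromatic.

Aromatic

Every ring atom contributes a p orbital perpendicular to the ring (every atom in a ring double bond is sp² and brings one electron to the p orbital; each =N– nitrogen is pyridine-type (lone pair in the sp² plane, one electron in the p orbital); the carbocation has an empty p orbital), so the π system is cyclic and fully conjugated.
Tallying contributions gives 3 × 2 = 6 from the double-bond units + 0 from the CH(+) atom = 6.
6 = 4(1) + 2, which satisfies Hückel's 4n+2 rule.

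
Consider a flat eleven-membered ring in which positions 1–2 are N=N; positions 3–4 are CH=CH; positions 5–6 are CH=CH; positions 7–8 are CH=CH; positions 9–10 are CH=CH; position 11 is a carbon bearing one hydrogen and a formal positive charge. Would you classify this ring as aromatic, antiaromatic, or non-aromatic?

All ring atoms are sp² and supply a p orbital to the ring (every atom in a ring double bond is sp² and brings one electron to the p orbital; each =N– nitrogen is pyridine-type (lone pair in the sp² plane, one electron in the p orbital); the carbocation has an empty p orbital); the conjugation is uninterrupted.
Counting π electrons: 5 × 2 = 10 from the double-bond units + 0 from the CH(+) atom = 10.
That gives a 4n+2 count (10, n = 2).

Aromatic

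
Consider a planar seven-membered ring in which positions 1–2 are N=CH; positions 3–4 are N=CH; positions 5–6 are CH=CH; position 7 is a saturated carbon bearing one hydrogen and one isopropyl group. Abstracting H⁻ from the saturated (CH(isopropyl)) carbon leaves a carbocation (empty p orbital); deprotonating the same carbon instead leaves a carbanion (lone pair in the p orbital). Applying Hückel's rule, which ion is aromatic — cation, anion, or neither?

The cation

In both ions every ring atom is sp² and contributes a p orbital, so both rings are fully conjugated.
Cation: 3 × 2 + 0 = 6 π electrons → 4(1)+2, aromatic.
Anion: 3 × 2 + 2 = 8 π electrons → 4(2), antiaromatic.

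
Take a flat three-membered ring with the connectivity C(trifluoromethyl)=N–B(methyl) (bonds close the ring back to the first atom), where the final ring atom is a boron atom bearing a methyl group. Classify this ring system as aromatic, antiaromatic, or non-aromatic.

Aromatic

Check conjugation: each doubly-bonded ring atom is sp² with one p-orbital electron; each sp² =N– keeps its lone pair in-plane and puts one electron into the π system; the boron has an empty p orbital — every position has a p orbital, so the cyclic π system is continuous.
Adding the contributions, 1 × 2 = 2 from the double-bond unit + 0 from the B(methyl) atom = 2.
Since 2 = 4·0 + 2, the ring meets the 4n+2 criterion.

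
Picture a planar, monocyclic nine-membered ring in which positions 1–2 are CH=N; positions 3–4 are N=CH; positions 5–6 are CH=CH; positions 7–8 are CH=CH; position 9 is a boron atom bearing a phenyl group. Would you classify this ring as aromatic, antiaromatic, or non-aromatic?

Antiaromatic

Every ring atom contributes a p orbital perpendicular to the ring (the double-bond atoms are sp², each contributing one p electron; each sp² =N– keeps its lone pair in-plane and puts one electron into the π system; the boron has an empty p orbital), so the π system is cyclic and fully conjugated.
Counting π electrons: 4 × 2 = 8 from the double-bond units + 0 from the B(phenyl) atom = 8.
A 4n π count (8, n = 2) in a planar conjugated ring means antiaromatic.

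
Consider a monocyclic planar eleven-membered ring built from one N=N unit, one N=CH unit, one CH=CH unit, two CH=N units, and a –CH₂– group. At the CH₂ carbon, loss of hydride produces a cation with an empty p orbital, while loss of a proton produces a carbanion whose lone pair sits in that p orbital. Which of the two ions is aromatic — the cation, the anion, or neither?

The cation

In either ion the ring is fully conjugated: every atom, including the new sp² carbon, supplies a p orbital.
Cation: 5 × 2 + 0 = 10 π electrons → 4(2)+2, aromatic.
Anion: 5 × 2 + 2 = 12 π electrons → 4(3), antiaromatic.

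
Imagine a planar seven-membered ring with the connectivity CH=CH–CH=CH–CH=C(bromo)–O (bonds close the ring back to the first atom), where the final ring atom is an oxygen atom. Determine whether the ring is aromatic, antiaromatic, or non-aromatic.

Antiaromatic

All ring atoms are sp² and supply a p orbital to the ring (the double-bond atoms are sp², each contributing one p electron; the oxygen donates one lone pair from its p orbital); the conjugation is uninterrupted.
Counting π electrons: 3 × 2 = 6 from the double-bond units + 2 from the O atom = 8.
8 = 4(2); a planar, fully conjugated 4n system is antiaromatic.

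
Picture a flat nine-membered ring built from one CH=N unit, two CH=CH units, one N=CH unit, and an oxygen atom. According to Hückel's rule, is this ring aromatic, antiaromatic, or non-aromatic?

Aromatic

The p orbitals form a continuous loop: every atom in a ring double bond is sp² and brings one electron to the p orbital; the doubly-bonded nitrogens are pyridine-type — their lone pairs lie in the ring plane, leaving one electron in the p orbital; the oxygen donates one lone pair from its p orbital. The ring is fully conjugated.
π-electron count: 4 × 2 = 8 from the double-bond units + 2 from the O atom = 10.
With 10 π electrons (n = 2), the Hückel 4n+2 condition holds.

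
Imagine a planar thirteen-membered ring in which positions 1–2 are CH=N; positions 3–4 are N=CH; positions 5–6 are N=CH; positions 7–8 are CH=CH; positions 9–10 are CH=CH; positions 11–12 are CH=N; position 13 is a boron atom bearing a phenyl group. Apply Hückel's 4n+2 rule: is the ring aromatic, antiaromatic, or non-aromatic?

Antiaromatic

The p orbitals form a continuous loop: every atom in a ring double bond is sp² and brings one electron to the p orbital; each sp² =N– keeps its lone pair in-plane and puts one electron into the π system; the boron has an empty p orbital. The ring is fully conjugated.
Adding the contributions, 6 × 2 = 12 from the double-bond units + 0 from the B(phenyl) atom = 12.
12 = 4(3); a planar, fully conjugated 4n system is antiaromatic.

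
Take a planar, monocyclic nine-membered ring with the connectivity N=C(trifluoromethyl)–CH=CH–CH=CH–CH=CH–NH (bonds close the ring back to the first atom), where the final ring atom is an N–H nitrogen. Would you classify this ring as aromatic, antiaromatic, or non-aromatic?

Aromatic

Check conjugation: every atom in a ring double bond is sp² and brings one electron to the p orbital; the doubly-bonded nitrogens are pyridine-type — their lone pairs lie in the ring plane, leaving one electron in the p orbital; the pyrrole-type nitrogen donates its lone pair from the p orbital — every position has a p orbital, so the cyclic π system is continuous.
π-electron count: 4 × 2 = 8 from the double-bond units + 2 from the NH atom = 10.
Since 10 = 4·2 + 2, the ring meets the 4n+2 criterion.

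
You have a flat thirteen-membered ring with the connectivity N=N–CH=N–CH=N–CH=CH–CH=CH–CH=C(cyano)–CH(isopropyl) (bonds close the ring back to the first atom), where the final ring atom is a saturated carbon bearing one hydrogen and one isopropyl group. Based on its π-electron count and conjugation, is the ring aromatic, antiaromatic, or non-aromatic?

Non-aromatic

The CH(isopropyl) position has four σ bonds — that saturated carbon is sp³ and has no p orbital in the ring π system — so the cyclic conjugation is interrupted.
Without a continuous loop of overlapping p orbitals the Hückel electron count never comes into play.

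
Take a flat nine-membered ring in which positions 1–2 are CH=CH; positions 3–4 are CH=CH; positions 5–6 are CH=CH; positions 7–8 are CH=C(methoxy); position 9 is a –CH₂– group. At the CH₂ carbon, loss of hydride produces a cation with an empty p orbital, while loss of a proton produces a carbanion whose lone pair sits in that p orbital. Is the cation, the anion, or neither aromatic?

The anion

Once that carbon is sp², every ring atom has a p orbital and both ions are fully conjugated.
Cation: 4 × 2 + 0 = 8 π electrons → 4(2), antiaromatic.
Anion: 4 × 2 + 2 = 10 π electrons → 4(2)+2, aromatic.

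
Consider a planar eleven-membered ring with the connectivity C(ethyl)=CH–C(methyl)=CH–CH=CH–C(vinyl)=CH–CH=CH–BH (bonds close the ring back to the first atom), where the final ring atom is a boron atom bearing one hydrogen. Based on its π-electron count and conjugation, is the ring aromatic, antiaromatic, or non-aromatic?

Aromatic

The p orbitals form a continuous loop: every atom in a ring double bond is sp² and brings one electron to the p orbital; the boron has an empty p orbital. The ring is fully conjugated.
Adding the contributions, 5 × 2 = 10 from the double-bond units + 0 from the BH atom = 10.
With 10 π electrons (n = 2), the Hückel 4n+2 condition holds.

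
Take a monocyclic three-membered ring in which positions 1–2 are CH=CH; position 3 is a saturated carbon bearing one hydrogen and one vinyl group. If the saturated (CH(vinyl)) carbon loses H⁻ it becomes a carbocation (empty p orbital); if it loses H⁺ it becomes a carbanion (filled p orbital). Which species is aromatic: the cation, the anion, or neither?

Once that carbon is sp², every ring atom has a p orbital and both ions are fully conjugated.
Cation: 1 × 2 + 0 = 2 π electrons → 4(0)+2, aromatic.
Anion: 1 × 2 + 2 = 4 π electrons → 4(1), antiaromatic.

The cation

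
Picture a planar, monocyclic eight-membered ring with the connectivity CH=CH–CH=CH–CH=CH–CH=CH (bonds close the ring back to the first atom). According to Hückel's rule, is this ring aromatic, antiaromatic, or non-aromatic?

Every ring atom contributes a p orbital perpendicular to the ring (each doubly-bonded ring atom is sp² with one p-orbital electron), so the π system is cyclic and fully conjugated.
Adding the contributions, 4 × 2 = 8 from the 4 double-bond units.
8 is a 4n count (n = 2), so the planar conjugated ring is antiaromatic.
This is cyclooctatetraene.

Antiaromatic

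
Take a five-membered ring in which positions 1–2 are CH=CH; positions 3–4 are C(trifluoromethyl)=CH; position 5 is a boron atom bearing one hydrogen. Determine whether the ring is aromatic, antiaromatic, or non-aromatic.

Antiaromatic

Every ring atom contributes a p orbital perpendicular to the ring (every atom in a ring double bond is sp² and brings one electron to the p orbital; the boron has an empty p orbital), so the π system is cyclic and fully conjugated.
Adding the contributions, 2 × 2 = 4 from the double-bond units + 0 from the BH atom = 4.
4 = 4(1); a planar, fully conjugated 4n system is antiaromatic.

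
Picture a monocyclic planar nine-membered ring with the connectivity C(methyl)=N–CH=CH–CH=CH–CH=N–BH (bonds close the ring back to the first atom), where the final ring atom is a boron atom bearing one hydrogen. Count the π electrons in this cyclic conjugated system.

All ring atoms are sp² and supply a p orbital to the ring (each doubly-bonded ring atom is sp² with one p-orbital electron; the doubly-bonded nitrogens are pyridine-type — their lone pairs lie in the ring plane, leaving one electron in the p orbital; the boron has an empty p orbital); the conjugation is uninterrupted.
Tallying contributions gives 4 × 2 = 8 from the double-bond units + 0 from the BH atom = 8.

8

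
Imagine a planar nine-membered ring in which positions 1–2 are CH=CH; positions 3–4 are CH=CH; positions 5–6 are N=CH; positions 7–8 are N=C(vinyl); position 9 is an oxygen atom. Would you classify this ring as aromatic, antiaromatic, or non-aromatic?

Check conjugation: each doubly-bonded ring atom is sp² with one p-orbital electron; each sp² =N– keeps its lone pair in-plane and puts one electron into the π system; the oxygen donates one lone pair from its p orbital — every position has a p orbital, so the cyclic π system is continuous.
π-electron count: 4 × 2 = 8 from the double-bond units + 2 from the O atom = 10.
That gives a 4n+2 count (10, n = 2).

Aromatic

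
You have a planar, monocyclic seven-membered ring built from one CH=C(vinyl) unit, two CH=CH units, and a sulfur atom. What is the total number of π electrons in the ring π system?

Check conjugation: every atom in a ring double bond is sp² and brings one electron to the p orbital; the sulfur donates one lone pair from its p orbital — every position has a p orbital, so the cyclic π system is continuous.
Counting π electrons: 3 × 2 = 6 from the double-bond units + 2 from the S atom = 8.

8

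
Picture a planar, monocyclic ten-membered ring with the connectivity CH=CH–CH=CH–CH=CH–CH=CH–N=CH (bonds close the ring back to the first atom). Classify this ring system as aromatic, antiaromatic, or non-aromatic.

Every ring atom contributes a p orbital perpendicular to the ring (each doubly-bonded ring atom is sp² with one p-orbital electron; each =N– nitrogen is pyridine-type (lone pair in the sp² plane, one electron in the p orbital)), so the π system is cyclic and fully conjugated.
Adding the contributions, 5 × 2 = 10 from the 5 double-bond units.
That gives a 4n+2 count (10, n = 2).

Aromatic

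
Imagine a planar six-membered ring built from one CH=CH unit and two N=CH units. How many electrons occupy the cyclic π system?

Check conjugation: the double-bond atoms are sp², each contributing one p electron; the doubly-bonded nitrogens are pyridine-type — their lone pairs lie in the ring plane, leaving one electron in the p orbital — every position has a p orbital, so the cyclic π system is continuous.
Tallying contributions gives 3 × 2 = 6 from the 3 double-bond units.

6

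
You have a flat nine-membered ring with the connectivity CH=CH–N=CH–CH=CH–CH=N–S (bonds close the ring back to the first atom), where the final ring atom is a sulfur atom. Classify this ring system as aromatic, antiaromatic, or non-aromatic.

Every ring atom contributes a p orbital perpendicular to the ring (every atom in a ring double bond is sp² and brings one electron to the p orbital; each sp² =N– keeps its lone pair in-plane and puts one electron into the π system; the sulfur donates one lone pair from its p orbital), so the π system is cyclic and fully conjugated.
Adding the contributions, 4 × 2 = 8 from the double-bond units + 2 from the S atom = 10.
Since 10 = 4·2 + 2, the ring meets the 4n+2 criterion.

Aromatic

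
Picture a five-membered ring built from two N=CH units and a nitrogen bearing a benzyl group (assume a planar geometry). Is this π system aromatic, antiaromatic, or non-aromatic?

The p orbitals form a continuous loop: every atom in a ring double bond is sp² and brings one electron to the p orbital; the doubly-bonded nitrogens are pyridine-type — their lone pairs lie in the ring plane, leaving one electron in the p orbital; the pyrrole-type nitrogen donates its lone pair from the p orbital. The ring is fully conjugated.
Counting π electrons: 2 × 2 = 4 from the double-bond units + 2 from the N(benzyl) atom = 6.
With 6 π electrons (n = 1), the Hückel 4n+2 condition holds.

Aromatic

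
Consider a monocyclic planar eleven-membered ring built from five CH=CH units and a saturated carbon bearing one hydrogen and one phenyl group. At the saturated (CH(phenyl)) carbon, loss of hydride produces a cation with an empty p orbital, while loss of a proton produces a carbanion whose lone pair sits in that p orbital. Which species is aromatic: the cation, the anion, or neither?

The cation

In both ions every ring atom is sp² and contributes a p orbital, so both rings are fully conjugated.
Cation: 5 × 2 + 0 = 10 π electrons → 4(2)+2, aromatic.
Anion: 5 × 2 + 2 = 12 π electrons → 4(3), antiaromatic.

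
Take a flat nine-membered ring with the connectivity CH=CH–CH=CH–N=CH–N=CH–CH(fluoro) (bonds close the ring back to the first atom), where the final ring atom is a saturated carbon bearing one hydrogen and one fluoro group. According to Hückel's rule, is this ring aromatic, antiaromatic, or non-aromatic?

Non-aromatic

At the CH(fluoro) position, that saturated carbon is sp³ and has no p orbital in the ring π system; the ring's p-orbital overlap is broken there.
Broken conjugation rules out both aromaticity and antiaromaticity.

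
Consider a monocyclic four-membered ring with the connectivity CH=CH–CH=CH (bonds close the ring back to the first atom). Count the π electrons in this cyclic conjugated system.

4

Check conjugation: every atom in a ring double bond is sp² and brings one electron to the p orbital — every position has a p orbital, so the cyclic π system is continuous.
Counting π electrons: 2 × 2 = 4 from the 2 double-bond units.
This is cyclobutadiene.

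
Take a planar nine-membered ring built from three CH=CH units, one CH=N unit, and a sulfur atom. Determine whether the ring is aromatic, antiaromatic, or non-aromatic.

Check conjugation: each doubly-bonded ring atom is sp² with one p-orbital electron; each =N– nitrogen is pyridine-type (lone pair in the sp² plane, one electron in the p orbital); the sulfur donates one lone pair from its p orbital — every position has a p orbital, so the cyclic π system is continuous.
Adding the contributions, 4 × 2 = 8 from the double-bond units + 2 from the S atom = 10.
With 10 π electrons (n = 2), the Hückel 4n+2 condition holds.

Aromatic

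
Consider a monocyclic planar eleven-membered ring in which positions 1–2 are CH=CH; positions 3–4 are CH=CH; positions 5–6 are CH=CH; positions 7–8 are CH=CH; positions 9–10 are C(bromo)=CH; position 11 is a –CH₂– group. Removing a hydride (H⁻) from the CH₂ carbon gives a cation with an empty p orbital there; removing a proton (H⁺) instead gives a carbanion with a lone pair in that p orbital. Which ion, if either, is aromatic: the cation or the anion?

The cation

In either ion the ring is fully conjugated: every atom, including the new sp² carbon, supplies a p orbital.
Cation: 5 × 2 + 0 = 10 π electrons → 4(2)+2, aromatic.
Anion: 5 × 2 + 2 = 12 π electrons → 4(3), antiaromatic.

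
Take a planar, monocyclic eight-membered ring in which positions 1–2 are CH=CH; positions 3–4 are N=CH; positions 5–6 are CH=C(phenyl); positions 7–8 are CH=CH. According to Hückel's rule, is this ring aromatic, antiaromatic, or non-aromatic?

Antiaromatic

Every ring atom contributes a p orbital perpendicular to the ring (every atom in a ring double bond is sp² and brings one electron to the p orbital; each sp² =N– keeps its lone pair in-plane and puts one electron into the π system), so the π system is cyclic and fully conjugated.
Tallying contributions gives 4 × 2 = 8 from the 4 double-bond units.
With 8 = 4·2 π electrons, Hückel's rule classifies the planar ring as antiaromatic.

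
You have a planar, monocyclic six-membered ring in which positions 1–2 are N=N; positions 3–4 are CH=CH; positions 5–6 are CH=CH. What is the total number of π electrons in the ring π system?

6

All ring atoms are sp² and supply a p orbital to the ring (each doubly-bonded ring atom is sp² with one p-orbital electron; the doubly-bonded nitrogens are pyridine-type — their lone pairs lie in the ring plane, leaving one electron in the p orbital); the conjugation is uninterrupted.
Counting π electrons: 3 × 2 = 6 from the 3 double-bond units.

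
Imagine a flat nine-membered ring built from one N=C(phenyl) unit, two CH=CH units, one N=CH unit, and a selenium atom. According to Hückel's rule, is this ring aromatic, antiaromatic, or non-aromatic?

All ring atoms are sp² and supply a p orbital to the ring (every atom in a ring double bond is sp² and brings one electron to the p orbital; each =N– nitrogen is pyridine-type (lone pair in the sp² plane, one electron in the p orbital); the selenium donates one lone pair from its p orbital); the conjugation is uninterrupted.
Adding the contributions, 4 × 2 = 8 from the double-bond units + 2 from the Se atom = 10.
Since 10 = 4·2 + 2, the ring meets the 4n+2 criterion.

Aromatic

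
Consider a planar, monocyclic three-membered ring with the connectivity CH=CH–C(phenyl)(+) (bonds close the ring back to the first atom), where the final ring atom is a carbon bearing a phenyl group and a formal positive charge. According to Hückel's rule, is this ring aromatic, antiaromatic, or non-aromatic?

Aromatic

Check conjugation: every atom in a ring double bond is sp² and brings one electron to the p orbital; the carbocation has an empty p orbital — every position has a p orbital, so the cyclic π system is continuous.
Adding the contributions, 1 × 2 = 2 from the double-bond unit + 0 from the C(phenyl)(+) atom = 2.
With 2 π electrons (n = 0), the Hückel 4n+2 condition holds.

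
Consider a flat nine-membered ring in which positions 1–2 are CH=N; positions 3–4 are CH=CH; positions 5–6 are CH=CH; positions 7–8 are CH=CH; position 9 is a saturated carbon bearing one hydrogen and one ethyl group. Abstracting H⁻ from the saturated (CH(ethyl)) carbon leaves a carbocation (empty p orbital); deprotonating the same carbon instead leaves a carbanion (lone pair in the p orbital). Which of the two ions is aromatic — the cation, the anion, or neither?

In both ions every ring atom is sp² and contributes a p orbital, so both rings are fully conjugated.
Cation: 4 × 2 + 0 = 8 π electrons → 4(2), antiaromatic.
Anion: 4 × 2 + 2 = 10 π electrons → 4(2)+2, aromatic.

The anion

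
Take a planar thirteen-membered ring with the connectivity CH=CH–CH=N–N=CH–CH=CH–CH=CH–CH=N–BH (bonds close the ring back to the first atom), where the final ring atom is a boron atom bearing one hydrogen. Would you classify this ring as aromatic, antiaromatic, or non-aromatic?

All ring atoms are sp² and supply a p orbital to the ring (every atom in a ring double bond is sp² and brings one electron to the p orbital; each =N– nitrogen is pyridine-type (lone pair in the sp² plane, one electron in the p orbital); the boron has an empty p orbital); the conjugation is uninterrupted.
Tallying contributions gives 6 × 2 = 12 from the double-bond units + 0 from the BH atom = 12.
12 = 4(3); a planar, fully conjugated 4n system is antiaromatic.

Antiaromatic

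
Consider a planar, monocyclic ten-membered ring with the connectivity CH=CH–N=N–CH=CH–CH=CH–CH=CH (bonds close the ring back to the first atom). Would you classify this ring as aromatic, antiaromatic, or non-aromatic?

Every ring atom contributes a p orbital perpendicular to the ring (each doubly-bonded ring atom is sp² with one p-orbital electron; each sp² =N– keeps its lone pair in-plane and puts one electron into the π system), so the π system is cyclic and fully conjugated.
Adding the contributions, 5 × 2 = 10 from the 5 double-bond units.
Since 10 = 4·2 + 2, the ring meets the 4n+2 criterion.

Aromatic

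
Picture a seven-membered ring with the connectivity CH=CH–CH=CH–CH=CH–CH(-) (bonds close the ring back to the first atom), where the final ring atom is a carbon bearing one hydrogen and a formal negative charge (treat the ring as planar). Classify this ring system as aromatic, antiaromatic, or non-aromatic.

Antiaromatic

The p orbitals form a continuous loop: the double-bond atoms are sp², each contributing one p electron; the carbanion's lone pair occupies the p orbital. The ring is fully conjugated.
Adding the contributions, 3 × 2 = 6 from the double-bond units + 2 from the CH(-) atom = 8.
8 = 4(2); a planar, fully conjugated 4n system is antiaromatic.
(This ring is the cycloheptatrienyl anion.)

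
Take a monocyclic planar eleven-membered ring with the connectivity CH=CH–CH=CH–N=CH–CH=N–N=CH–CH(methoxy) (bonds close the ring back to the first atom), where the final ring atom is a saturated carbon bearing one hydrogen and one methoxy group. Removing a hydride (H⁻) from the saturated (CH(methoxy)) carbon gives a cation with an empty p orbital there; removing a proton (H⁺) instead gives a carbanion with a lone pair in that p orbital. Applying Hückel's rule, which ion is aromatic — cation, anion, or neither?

The cation

Once that carbon is sp², every ring atom has a p orbital and both ions are fully conjugated.
Cation: 5 × 2 + 0 = 10 π electrons → 4(2)+2, aromatic.
Anion: 5 × 2 + 2 = 12 π electrons → 4(3), antiaromatic.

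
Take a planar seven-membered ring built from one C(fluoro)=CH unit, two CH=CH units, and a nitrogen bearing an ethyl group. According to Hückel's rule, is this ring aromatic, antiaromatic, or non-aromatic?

Antiaromatic

Every ring atom contributes a p orbital perpendicular to the ring (the double-bond atoms are sp², each contributing one p electron; the pyrrole-type nitrogen donates its lone pair from the p orbital), so the π system is cyclic and fully conjugated.
Tallying contributions gives 3 × 2 = 6 from the double-bond units + 2 from the N(ethyl) atom = 8.
A 4n π count (8, n = 2) in a planar conjugated ring means antiaromatic.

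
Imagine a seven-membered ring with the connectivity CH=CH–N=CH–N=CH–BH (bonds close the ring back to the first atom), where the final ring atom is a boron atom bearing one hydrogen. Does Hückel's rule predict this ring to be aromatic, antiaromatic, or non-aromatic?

The p orbitals form a continuous loop: each doubly-bonded ring atom is sp² with one p-orbital electron; each =N– nitrogen is pyridine-type (lone pair in the sp² plane, one electron in the p orbital); the boron has an empty p orbital. The ring is fully conjugated.
Counting π electrons: 3 × 2 = 6 from the double-bond units + 0 from the BH atom = 6.
That gives a 4n+2 count (6, n = 1).

Aromatic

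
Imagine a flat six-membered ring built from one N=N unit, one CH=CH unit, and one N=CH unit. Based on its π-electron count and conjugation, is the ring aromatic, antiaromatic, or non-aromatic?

Aromatic

All ring atoms are sp² and supply a p orbital to the ring (every atom in a ring double bond is sp² and brings one electron to the p orbital; each =N– nitrogen is pyridine-type (lone pair in the sp² plane, one electron in the p orbital)); the conjugation is uninterrupted.
Counting π electrons: 3 × 2 = 6 from the 3 double-bond units.
With 6 π electrons (n = 1), the Hückel 4n+2 condition holds.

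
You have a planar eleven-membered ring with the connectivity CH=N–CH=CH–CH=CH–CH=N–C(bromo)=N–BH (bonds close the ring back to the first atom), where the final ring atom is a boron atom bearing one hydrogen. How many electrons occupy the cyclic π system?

The p orbitals form a continuous loop: every atom in a ring double bond is sp² and brings one electron to the p orbital; each sp² =N– keeps its lone pair in-plane and puts one electron into the π system; the boron has an empty p orbital. The ring is fully conjugated.
Counting π electrons: 5 × 2 = 10 from the double-bond units + 0 from the BH atom = 10.

10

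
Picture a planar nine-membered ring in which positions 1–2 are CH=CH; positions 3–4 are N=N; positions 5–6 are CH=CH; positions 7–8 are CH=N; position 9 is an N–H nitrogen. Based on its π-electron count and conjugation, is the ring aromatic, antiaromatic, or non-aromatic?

Aromatic

Check conjugation: each doubly-bonded ring atom is sp² with one p-orbital electron; each sp² =N– keeps its lone pair in-plane and puts one electron into the π system; the pyrrole-type nitrogen donates its lone pair from the p orbital — every position has a p orbital, so the cyclic π system is continuous.
Counting π electrons: 4 × 2 = 8 from the double-bond units + 2 from the NH atom = 10.
With 10 π electrons (n = 2), the Hückel 4n+2 condition holds.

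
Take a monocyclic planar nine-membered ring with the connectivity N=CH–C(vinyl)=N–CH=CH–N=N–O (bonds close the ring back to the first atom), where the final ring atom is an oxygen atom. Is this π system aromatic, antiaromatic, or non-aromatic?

Every ring atom contributes a p orbital perpendicular to the ring (every atom in a ring double bond is sp² and brings one electron to the p orbital; the doubly-bonded nitrogens are pyridine-type — their lone pairs lie in the ring plane, leaving one electron in the p orbital; the oxygen donates one lone pair from its p orbital), so the π system is cyclic and fully conjugated.
π-electron count: 4 × 2 = 8 from the double-bond units + 2 from the O atom = 10.
Since 10 = 4·2 + 2, the ring meets the 4n+2 criterion.

Aromatic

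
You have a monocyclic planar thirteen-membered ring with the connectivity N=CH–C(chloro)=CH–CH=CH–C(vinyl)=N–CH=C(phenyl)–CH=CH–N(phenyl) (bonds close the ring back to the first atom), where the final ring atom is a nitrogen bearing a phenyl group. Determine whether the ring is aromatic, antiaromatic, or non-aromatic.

Aromatic

Every ring atom contributes a p orbital perpendicular to the ring (the double-bond atoms are sp², each contributing one p electron; the doubly-bonded nitrogens are pyridine-type — their lone pairs lie in the ring plane, leaving one electron in the p orbital; the pyrrole-type nitrogen donates its lone pair from the p orbital), so the π system is cyclic and fully conjugated.
Tallying contributions gives 6 × 2 = 12 from the double-bond units + 2 from the N(phenyl) atom = 14.
That gives a 4n+2 count (14, n = 3).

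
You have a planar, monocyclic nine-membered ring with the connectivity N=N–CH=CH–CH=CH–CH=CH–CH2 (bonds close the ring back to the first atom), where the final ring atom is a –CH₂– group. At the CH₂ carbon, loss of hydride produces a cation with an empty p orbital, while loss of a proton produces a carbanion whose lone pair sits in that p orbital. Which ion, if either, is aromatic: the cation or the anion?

The anion

In either ion the ring is fully conjugated: every atom, including the new sp² carbon, supplies a p orbital.
Cation: 4 × 2 + 0 = 8 π electrons → 4(2), antiaromatic.
Anion: 4 × 2 + 2 = 10 π electrons → 4(2)+2, aromatic.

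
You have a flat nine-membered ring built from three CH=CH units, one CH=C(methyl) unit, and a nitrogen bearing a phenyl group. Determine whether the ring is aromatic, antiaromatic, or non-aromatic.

Aromatic

Every ring atom contributes a p orbital perpendicular to the ring (the double-bond atoms are sp², each contributing one p electron; the pyrrole-type nitrogen donates its lone pair from the p orbital), so the π system is cyclic and fully conjugated.
Counting π electrons: 4 × 2 = 8 from the double-bond units + 2 from the N(phenyl) atom = 10.
Since 10 = 4·2 + 2, the ring meets the 4n+2 criterion.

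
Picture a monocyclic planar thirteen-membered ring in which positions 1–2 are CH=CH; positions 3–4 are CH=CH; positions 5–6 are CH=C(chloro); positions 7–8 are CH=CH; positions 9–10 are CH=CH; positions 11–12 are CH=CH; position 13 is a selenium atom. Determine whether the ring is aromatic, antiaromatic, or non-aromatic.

Check conjugation: every atom in a ring double bond is sp² and brings one electron to the p orbital; the selenium donates one lone pair from its p orbital — every position has a p orbital, so the cyclic π system is continuous.
Adding the contributions, 6 × 2 = 12 from the double-bond units + 2 from the Se atom = 14.
With 14 π electrons (n = 3), the Hückel 4n+2 condition holds.

Aromatic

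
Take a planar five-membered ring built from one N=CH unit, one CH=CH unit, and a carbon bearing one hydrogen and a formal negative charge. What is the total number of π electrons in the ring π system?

6

Every ring atom contributes a p orbital perpendicular to the ring (every atom in a ring double bond is sp² and brings one electron to the p orbital; the doubly-bonded nitrogens are pyridine-type — their lone pairs lie in the ring plane, leaving one electron in the p orbital; the carbanion's lone pair occupies the p orbital), so the π system is cyclic and fully conjugated.
Counting π electrons: 2 × 2 = 4 from the double-bond units + 2 from the CH(-) atom = 6.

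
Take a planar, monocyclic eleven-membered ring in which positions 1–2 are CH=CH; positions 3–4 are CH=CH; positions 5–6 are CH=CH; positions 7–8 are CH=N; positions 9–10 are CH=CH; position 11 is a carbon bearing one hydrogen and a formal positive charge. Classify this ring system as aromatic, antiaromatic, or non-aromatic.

Aromatic

All ring atoms are sp² and supply a p orbital to the ring (every atom in a ring double bond is sp² and brings one electron to the p orbital; each =N– nitrogen is pyridine-type (lone pair in the sp² plane, one electron in the p orbital); the carbocation has an empty p orbital); the conjugation is uninterrupted.
Counting π electrons: 5 × 2 = 10 from the double-bond units + 0 from the CH(+) atom = 10.
10 = 4(2) + 2, which satisfies Hückel's 4n+2 rule.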